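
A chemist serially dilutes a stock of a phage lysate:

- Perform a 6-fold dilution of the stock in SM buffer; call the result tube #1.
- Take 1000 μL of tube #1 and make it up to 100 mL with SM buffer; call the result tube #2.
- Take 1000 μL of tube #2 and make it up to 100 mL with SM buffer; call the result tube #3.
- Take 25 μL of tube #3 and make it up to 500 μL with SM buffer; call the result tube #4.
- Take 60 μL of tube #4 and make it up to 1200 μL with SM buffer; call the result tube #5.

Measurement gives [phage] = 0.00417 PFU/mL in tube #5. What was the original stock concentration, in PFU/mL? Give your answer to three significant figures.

Step 1: 6-fold → factor 6
Step 2: 1000 μL brought to 100 mL → factor 1 × 10^5/1000 = 100
Step 3: 1000 μL brought to 100 mL → factor 1 × 10^5/1000 = 100
Step 4: 25 μL brought to 500 μL → factor 500/25 = 20
Step 5: 60 μL brought to 1200 μL → factor 1200/60 = 20
Overall dilution factor = 6 × 100 × 100 × 20 × 20 = 2.4 × 10^7
Stock = 0.00417 PFU/mL × 2.4 × 10^7 = 1.00 × 10^5 PFU/mL

1.00 × 10^5 PFU/mL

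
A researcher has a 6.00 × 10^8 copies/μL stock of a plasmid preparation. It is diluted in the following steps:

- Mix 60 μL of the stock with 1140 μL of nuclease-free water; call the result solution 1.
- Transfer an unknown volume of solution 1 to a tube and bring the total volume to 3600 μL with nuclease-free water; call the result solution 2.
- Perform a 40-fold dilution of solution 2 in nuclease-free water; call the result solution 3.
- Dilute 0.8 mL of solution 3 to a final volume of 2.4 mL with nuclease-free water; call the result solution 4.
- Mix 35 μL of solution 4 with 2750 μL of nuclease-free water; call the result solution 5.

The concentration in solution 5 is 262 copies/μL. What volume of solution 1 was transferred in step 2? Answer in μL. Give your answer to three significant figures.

300 μL

Step 1: 60 μL + 1140 μL = 1200 μL total → factor 1200/60 = 20
Step 2: v brought to 3600 μL → factor = 3600 μL/v
Step 3: 40-fold → factor 40
Step 4: 0.8 mL brought to 2.4 mL → factor 2.4/0.8 = 3
Step 5: 35 μL + 2750 μL = 2785 μL total → factor 2785/35 = 79.571
Product of known-step factors = 1.9097 × 10^5
Overall factor = 6.00 × 10^8 copies/μL / (262 copies/μL) = 2.2901 × 10^6
Step-2 factor = 2.2901 × 10^6 / 1.9097 × 10^5 = 11.992
v = 3600 μL / 11.992 = 300 μL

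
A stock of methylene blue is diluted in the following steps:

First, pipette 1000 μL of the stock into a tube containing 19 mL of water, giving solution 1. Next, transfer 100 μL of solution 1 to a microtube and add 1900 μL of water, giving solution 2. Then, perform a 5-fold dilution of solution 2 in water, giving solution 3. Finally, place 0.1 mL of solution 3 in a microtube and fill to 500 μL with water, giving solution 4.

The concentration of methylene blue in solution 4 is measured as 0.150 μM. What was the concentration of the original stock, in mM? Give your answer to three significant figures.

Step 1: 1000 μL + 19 mL = 20000 μL total → factor 20000/1000 = 20
Step 2: 100 μL + 1900 μL = 2000 μL total → factor 2000/100 = 20
Step 3: 5-fold → factor 5
Step 4: 0.1 mL brought to 500 μL → factor 0.5/0.1 = 5
Overall dilution factor = 20 × 20 × 5 × 5 = 10000
Stock = 0.150 μM × 10000 = 1500 μM = 1.50 mM

1.50 mM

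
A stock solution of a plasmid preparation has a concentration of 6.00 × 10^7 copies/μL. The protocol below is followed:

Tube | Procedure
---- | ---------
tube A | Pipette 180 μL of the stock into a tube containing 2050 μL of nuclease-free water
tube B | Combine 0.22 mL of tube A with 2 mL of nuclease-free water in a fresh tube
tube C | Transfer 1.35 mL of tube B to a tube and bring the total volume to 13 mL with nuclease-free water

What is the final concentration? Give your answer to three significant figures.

Step 1: 180 μL + 2050 μL = 2230 μL total → factor 2230/180 = 12.389
Step 2: 0.22 mL + 2 mL = 2.22 mL total → factor 2.22/0.22 = 10.091
Step 3: 1.35 mL brought to 13 mL → factor 13/1.35 = 9.6296
Overall dilution factor = 12.389 × 10.091 × 9.6296 = 1203.8
Final = 6.00 × 10^7 copies/μL / 1203.8 = 4.98 × 10^4 copies/μL

4.98 × 10^4 copies/μL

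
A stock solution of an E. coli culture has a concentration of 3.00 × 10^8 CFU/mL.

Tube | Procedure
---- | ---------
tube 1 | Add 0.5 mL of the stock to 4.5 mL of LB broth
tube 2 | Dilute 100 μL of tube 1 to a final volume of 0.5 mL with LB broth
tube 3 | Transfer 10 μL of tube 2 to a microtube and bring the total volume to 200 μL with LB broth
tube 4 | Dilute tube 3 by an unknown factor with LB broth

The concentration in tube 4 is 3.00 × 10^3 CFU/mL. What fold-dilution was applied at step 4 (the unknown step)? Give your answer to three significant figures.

100-fold

Step 1: 0.5 mL + 4.5 mL = 5 mL total → factor 5/0.5 = 10
Step 2: 100 μL brought to 0.5 mL → factor 500/100 = 5
Step 3: 10 μL brought to 200 μL → factor 200/10 = 20
Step 4: unknown factor x
Product of known-step factors = 1000
Overall factor = 3.00 × 10^8 CFU/mL / (3.00 × 10^3 CFU/mL) = 1 × 10^5
x = 1 × 10^5 / 1000 = 100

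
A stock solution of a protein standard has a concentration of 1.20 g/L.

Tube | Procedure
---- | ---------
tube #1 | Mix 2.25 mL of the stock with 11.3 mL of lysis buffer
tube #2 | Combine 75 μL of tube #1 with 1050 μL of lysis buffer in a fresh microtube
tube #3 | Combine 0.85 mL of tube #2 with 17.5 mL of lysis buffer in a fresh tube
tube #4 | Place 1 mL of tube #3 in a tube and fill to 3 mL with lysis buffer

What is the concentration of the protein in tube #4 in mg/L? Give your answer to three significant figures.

0.205 mg/L

Step 1: 2.25 mL + 11.3 mL = 13.55 mL total → factor 13.55/2.25 = 6.0222
Step 2: 75 μL + 1050 μL = 1125 μL total → factor 1125/75 = 15
Step 3: 0.85 mL + 17.5 mL = 18.35 mL total → factor 18.35/0.85 = 21.588
Step 4: 1 mL brought to 3 mL → factor 3/1 = 3
Overall dilution factor = 6.0222 × 15 × 21.588 × 3 = 5850.4
Final = 1.20 g/L / 5850.4 = 0.0002051 g/L = 0.205 mg/L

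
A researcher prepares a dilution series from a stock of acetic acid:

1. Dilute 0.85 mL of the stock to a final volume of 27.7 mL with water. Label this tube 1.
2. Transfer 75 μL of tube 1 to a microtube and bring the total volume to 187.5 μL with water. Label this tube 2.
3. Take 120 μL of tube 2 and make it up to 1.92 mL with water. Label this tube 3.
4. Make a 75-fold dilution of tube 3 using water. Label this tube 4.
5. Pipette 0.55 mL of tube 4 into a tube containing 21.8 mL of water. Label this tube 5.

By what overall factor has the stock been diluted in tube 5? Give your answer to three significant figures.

Step 1: 0.85 mL brought to 27.7 mL → factor 27.7/0.85 = 32.588
Step 2: 75 μL brought to 187.5 μL → factor 187.5/75 = 2.5
Step 3: 120 μL brought to 1.92 mL → factor 1920/120 = 16
Step 4: 75-fold → factor 75
Step 5: 0.55 mL + 21.8 mL = 22.35 mL total → factor 22.35/0.55 = 40.636
Overall dilution factor = 32.588 × 2.5 × 16 × 75 × 40.636 = 3.9728 × 10^6

3.97 × 10^6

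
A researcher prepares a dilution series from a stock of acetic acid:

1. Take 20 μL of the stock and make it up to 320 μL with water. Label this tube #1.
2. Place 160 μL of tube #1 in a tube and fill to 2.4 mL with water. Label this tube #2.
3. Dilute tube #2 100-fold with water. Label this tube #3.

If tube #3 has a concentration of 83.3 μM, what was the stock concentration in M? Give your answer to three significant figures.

Step 1: 20 μL brought to 320 μL → factor 320/20 = 16
Step 2: 160 μL brought to 2.4 mL → factor 2400/160 = 15
Step 3: 100-fold → factor 100
Overall dilution factor = 16 × 15 × 100 = 24000
Stock = 83.3 μM × 24000 = 1.999 × 10^6 μM = 2.00 M

2.00 M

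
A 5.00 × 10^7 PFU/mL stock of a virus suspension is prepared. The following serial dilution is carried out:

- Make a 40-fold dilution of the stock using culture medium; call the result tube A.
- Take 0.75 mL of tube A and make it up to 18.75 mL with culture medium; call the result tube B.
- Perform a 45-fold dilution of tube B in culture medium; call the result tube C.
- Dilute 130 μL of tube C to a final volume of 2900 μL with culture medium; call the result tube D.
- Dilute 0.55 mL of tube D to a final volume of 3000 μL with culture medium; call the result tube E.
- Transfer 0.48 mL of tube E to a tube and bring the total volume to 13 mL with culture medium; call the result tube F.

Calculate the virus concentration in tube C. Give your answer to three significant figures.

1.11 × 10^3 PFU/mL

Step 1: 40-fold → factor 40
Step 2: 0.75 mL brought to 18.75 mL → factor 18.75/0.75 = 25
Step 3: 45-fold → factor 45
Dilution factor through tube C = 40 × 25 × 45 = 45000
[tube C] = 5.00 × 10^7 PFU/mL / 45000 = 1.11 × 10^3 PFU/mL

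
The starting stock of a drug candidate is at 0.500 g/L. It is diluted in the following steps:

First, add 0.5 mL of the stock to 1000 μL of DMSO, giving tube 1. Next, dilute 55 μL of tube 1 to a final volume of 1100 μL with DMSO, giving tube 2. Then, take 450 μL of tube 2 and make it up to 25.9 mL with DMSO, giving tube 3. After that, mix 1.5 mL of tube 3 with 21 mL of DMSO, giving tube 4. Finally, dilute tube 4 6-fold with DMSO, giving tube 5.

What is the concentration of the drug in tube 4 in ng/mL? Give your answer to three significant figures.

Step 1: 0.5 mL + 1000 μL = 1.5 mL total → factor 1.5/0.5 = 3
Step 2: 55 μL brought to 1100 μL → factor 1100/55 = 20
Step 3: 450 μL brought to 25.9 mL → factor 25900/450 = 57.556
Step 4: 1.5 mL + 21 mL = 22.5 mL total → factor 22.5/1.5 = 15
Dilution factor through tube 4 = 3 × 20 × 57.556 × 15 = 51800
[tube 4] = 0.500 g/L / 51800 = 9.653 × 10^-6 g/L = 9.65 ng/mL

9.65 ng/mL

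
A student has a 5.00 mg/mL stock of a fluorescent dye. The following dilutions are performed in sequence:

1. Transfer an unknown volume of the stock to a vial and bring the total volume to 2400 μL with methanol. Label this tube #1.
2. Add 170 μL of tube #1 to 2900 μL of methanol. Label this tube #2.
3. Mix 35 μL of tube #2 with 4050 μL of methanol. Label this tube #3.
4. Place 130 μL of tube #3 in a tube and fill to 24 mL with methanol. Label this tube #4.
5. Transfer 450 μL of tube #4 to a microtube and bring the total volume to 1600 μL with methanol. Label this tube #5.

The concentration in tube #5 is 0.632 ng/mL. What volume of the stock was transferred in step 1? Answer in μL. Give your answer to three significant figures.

420 μL

Step 1: v brought to 2400 μL → factor = 2400 μL/v
Step 2: 170 μL + 2900 μL = 3070 μL total → factor 3070/170 = 18.059
Step 3: 35 μL + 4050 μL = 4085 μL total → factor 4085/35 = 116.71
Step 4: 130 μL brought to 24 mL → factor 24000/130 = 184.62
Step 5: 450 μL brought to 1600 μL → factor 1600/450 = 3.5556
Product of known-step factors = 1.3835 × 10^6
Overall factor = 5.00 mg/mL / (0.632 ng/mL) = 7.9114 × 10^6
Step-1 factor = 7.9114 × 10^6 / 1.3835 × 10^6 = 5.7183
v = 2400 μL / 5.7183 = 420 μL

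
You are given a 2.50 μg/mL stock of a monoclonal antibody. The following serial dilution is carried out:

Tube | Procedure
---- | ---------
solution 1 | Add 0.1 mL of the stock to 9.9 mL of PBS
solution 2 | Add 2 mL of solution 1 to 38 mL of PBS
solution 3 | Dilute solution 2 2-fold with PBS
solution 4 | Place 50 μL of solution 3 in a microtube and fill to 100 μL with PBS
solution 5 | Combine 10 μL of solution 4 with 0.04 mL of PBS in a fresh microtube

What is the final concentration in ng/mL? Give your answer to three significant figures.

Step 1: 0.1 mL + 9.9 mL = 10 mL total → factor 10/0.1 = 100
Step 2: 2 mL + 38 mL = 40 mL total → factor 40/2 = 20
Step 3: 2-fold → factor 2
Step 4: 50 μL brought to 100 μL → factor 100/50 = 2
Step 5: 10 μL + 0.04 mL = 50 μL total → factor 50/10 = 5
Overall dilution factor = 100 × 20 × 2 × 2 × 5 = 40000
Final = 2.50 μg/mL / 40000 = 6.250 × 10^-5 μg/mL = 0.0625 ng/mL

0.0625 ng/mL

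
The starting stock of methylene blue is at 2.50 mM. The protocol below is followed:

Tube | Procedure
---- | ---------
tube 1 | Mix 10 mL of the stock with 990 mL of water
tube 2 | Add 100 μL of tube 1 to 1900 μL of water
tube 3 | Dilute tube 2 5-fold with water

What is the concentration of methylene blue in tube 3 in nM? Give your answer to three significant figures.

Step 1: 10 mL + 990 mL = 1000 mL total → factor 1000/10 = 100
Step 2: 100 μL + 1900 μL = 2000 μL total → factor 2000/100 = 20
Step 3: 5-fold → factor 5
Overall dilution factor = 100 × 20 × 5 = 10000
Final = 2.50 mM / 10000 = 0.0002500 mM = 250 nM

250 nM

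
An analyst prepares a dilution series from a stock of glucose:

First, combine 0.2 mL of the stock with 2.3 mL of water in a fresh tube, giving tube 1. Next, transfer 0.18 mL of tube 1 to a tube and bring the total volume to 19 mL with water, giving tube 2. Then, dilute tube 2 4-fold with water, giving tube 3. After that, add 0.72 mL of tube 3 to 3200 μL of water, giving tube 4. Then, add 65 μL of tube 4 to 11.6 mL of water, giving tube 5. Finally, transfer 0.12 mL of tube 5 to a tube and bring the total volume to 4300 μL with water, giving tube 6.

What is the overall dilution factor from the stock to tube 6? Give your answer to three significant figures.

Step 1: 0.2 mL + 2.3 mL = 2.5 mL total → factor 2.5/0.2 = 12.5
Step 2: 0.18 mL brought to 19 mL → factor 19/0.18 = 105.56
Step 3: 4-fold → factor 4
Step 4: 0.72 mL + 3200 μL = 3.92 mL total → factor 3.92/0.72 = 5.4444
Step 5: 65 μL + 11.6 mL = 11665 μL total → factor 11665/65 = 179.46
Step 6: 0.12 mL brought to 4300 μL → factor 4.3/0.12 = 35.833
Overall dilution factor = 12.5 × 105.56 × 4 × 5.4444 × 179.46 × 35.833 = 1.8478 × 10^8

1.85 × 10^8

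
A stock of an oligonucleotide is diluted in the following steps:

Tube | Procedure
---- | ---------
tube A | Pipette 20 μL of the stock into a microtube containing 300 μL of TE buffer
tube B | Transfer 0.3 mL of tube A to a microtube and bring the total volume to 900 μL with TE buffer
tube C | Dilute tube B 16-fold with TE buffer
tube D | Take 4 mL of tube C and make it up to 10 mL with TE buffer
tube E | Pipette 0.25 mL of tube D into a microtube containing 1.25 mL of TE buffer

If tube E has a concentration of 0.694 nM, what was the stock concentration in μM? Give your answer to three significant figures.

7.99 μM

Step 1: 20 μL + 300 μL = 320 μL total → factor 320/20 = 16
Step 2: 0.3 mL brought to 900 μL → factor 0.9/0.3 = 3
Step 3: 16-fold → factor 16
Step 4: 4 mL brought to 10 mL → factor 10/4 = 2.5
Step 5: 0.25 mL + 1.25 mL = 1.5 mL total → factor 1.5/0.25 = 6
Overall dilution factor = 16 × 3 × 16 × 2.5 × 6 = 11520
Stock = 0.694 nM × 11520 = 7995 nM = 7.99 μM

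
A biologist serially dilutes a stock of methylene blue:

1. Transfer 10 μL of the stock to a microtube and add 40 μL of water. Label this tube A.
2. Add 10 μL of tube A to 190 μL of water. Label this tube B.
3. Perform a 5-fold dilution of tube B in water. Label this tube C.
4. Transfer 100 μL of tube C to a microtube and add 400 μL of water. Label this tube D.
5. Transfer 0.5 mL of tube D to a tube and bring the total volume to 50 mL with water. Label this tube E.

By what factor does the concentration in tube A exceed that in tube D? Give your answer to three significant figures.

500

Step 1: 10 μL + 40 μL = 50 μL total → factor 50/10 = 5
Step 2: 10 μL + 190 μL = 200 μL total → factor 200/10 = 20
Step 3: 5-fold → factor 5
Step 4: 100 μL + 400 μL = 500 μL total → factor 500/100 = 5
Dilution factor to tube A = 5; to tube D = 2500
[tube A]/[tube D] = (factor to tube D)/(factor to tube A) = 2500/5 = 500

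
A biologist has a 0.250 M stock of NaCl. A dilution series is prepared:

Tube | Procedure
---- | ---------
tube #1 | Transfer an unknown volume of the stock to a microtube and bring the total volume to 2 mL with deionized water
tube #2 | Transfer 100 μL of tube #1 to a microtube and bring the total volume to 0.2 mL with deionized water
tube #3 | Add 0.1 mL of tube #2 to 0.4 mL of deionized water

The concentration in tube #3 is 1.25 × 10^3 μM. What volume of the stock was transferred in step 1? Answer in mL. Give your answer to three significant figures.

0.100 mL

Step 1: v brought to 2 mL → factor = 2 mL/v
Step 2: 100 μL brought to 0.2 mL → factor 200/100 = 2
Step 3: 0.1 mL + 0.4 mL = 0.5 mL total → factor 0.5/0.1 = 5
Product of known-step factors = 10
Overall factor = 0.250 M / (1.25 × 10^3 μM) = 200
Step-1 factor = 200 / 10 = 20
v = 2 mL / 20 = 0.100 mL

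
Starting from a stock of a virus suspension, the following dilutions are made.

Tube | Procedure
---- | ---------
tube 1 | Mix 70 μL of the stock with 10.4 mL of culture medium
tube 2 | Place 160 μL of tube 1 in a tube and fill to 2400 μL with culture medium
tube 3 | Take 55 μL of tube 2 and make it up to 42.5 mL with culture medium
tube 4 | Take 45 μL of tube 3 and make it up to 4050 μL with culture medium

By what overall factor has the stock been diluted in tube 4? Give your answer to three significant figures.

Step 1: 70 μL + 10.4 mL = 10470 μL total → factor 10470/70 = 149.57
Step 2: 160 μL brought to 2400 μL → factor 2400/160 = 15
Step 3: 55 μL brought to 42.5 mL → factor 42500/55 = 772.73
Step 4: 45 μL brought to 4050 μL → factor 4050/45 = 90
Overall dilution factor = 149.57 × 15 × 772.73 × 90 = 1.5603 × 10^8

1.56 × 10^8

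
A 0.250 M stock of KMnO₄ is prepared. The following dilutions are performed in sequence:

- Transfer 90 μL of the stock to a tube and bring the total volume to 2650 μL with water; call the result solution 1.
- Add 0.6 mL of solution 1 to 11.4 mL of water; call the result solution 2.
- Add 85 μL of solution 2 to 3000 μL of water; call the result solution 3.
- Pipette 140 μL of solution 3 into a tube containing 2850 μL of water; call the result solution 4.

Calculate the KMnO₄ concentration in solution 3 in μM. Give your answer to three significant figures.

11.7 μM

Step 1: 90 μL brought to 2650 μL → factor 2650/90 = 29.444
Step 2: 0.6 mL + 11.4 mL = 12 mL total → factor 12/0.6 = 20
Step 3: 85 μL + 3000 μL = 3085 μL total → factor 3085/85 = 36.294
Dilution factor through solution 3 = 29.444 × 20 × 36.294 = 21373
[solution 3] = 0.250 M / 21373 = 1.170 × 10^-5 M = 11.7 μM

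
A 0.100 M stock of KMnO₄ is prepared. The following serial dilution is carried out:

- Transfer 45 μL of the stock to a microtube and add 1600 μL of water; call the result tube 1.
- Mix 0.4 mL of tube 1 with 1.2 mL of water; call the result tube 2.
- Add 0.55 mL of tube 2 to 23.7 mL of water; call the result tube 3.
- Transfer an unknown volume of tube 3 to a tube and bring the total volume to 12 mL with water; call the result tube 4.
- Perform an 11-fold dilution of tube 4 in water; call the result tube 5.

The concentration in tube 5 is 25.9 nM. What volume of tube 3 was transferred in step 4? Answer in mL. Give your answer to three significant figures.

Step 1: 45 μL + 1600 μL = 1645 μL total → factor 1645/45 = 36.556
Step 2: 0.4 mL + 1.2 mL = 1.6 mL total → factor 1.6/0.4 = 4
Step 3: 0.55 mL + 23.7 mL = 24.25 mL total → factor 24.25/0.55 = 44.091
Step 4: v brought to 12 mL → factor = 12 mL/v
Step 5: 11-fold → factor 11
Product of known-step factors = 70918
Overall factor = 0.100 M / (25.9 nM) = 3.861 × 10^6
Step-4 factor = 3.861 × 10^6 / 70918 = 54.443
v = 12 mL / 54.443 = 0.220 mL

0.220 mL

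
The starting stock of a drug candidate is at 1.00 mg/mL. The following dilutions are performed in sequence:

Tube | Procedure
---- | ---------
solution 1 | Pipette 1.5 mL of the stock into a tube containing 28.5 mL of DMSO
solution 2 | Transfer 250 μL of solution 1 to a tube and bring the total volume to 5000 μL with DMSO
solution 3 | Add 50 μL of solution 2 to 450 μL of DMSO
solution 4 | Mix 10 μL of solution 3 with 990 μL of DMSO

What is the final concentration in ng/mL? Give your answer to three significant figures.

2.50 ng/mL

Step 1: 1.5 mL + 28.5 mL = 30 mL total → factor 30/1.5 = 20
Step 2: 250 μL brought to 5000 μL → factor 5000/250 = 20
Step 3: 50 μL + 450 μL = 500 μL total → factor 500/50 = 10
Step 4: 10 μL + 990 μL = 1000 μL total → factor 1000/10 = 100
Overall dilution factor = 20 × 20 × 10 × 100 = 4 × 10^5
Final = 1.00 mg/mL / 4 × 10^5 = 2.500 × 10^-6 mg/mL = 2.50 ng/mL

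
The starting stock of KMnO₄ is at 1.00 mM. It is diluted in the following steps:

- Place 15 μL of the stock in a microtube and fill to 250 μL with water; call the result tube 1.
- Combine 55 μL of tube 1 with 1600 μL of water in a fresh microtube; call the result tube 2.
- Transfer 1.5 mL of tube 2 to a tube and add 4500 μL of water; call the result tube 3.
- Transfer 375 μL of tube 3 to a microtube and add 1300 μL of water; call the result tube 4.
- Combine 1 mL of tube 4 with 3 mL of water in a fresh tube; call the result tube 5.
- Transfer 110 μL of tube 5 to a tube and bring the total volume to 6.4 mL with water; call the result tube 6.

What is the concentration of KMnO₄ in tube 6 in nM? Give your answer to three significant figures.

Step 1: 15 μL brought to 250 μL → factor 250/15 = 16.667
Step 2: 55 μL + 1600 μL = 1655 μL total → factor 1655/55 = 30.091
Step 3: 1.5 mL + 4500 μL = 6 mL total → factor 6/1.5 = 4
Step 4: 375 μL + 1300 μL = 1675 μL total → factor 1675/375 = 4.4667
Step 5: 1 mL + 3 mL = 4 mL total → factor 4/1 = 4
Step 6: 110 μL brought to 6.4 mL → factor 6400/110 = 58.182
Overall dilution factor = 16.667 × 30.091 × 4 × 4.4667 × 4 × 58.182 = 2.0853 × 10^6
Final = 1.00 mM / 2.0853 × 10^6 = 4.795 × 10^-7 mM = 0.480 nM

0.480 nM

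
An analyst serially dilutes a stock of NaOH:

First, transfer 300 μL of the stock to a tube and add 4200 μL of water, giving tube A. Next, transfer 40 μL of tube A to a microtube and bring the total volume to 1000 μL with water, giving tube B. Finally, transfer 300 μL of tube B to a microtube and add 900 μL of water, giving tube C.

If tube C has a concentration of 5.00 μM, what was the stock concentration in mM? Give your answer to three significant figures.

Step 1: 300 μL + 4200 μL = 4500 μL total → factor 4500/300 = 15
Step 2: 40 μL brought to 1000 μL → factor 1000/40 = 25
Step 3: 300 μL + 900 μL = 1200 μL total → factor 1200/300 = 4
Overall dilution factor = 15 × 25 × 4 = 1500
Stock = 5.00 μM × 1500 = 7500 μM = 7.50 mM

7.50 mM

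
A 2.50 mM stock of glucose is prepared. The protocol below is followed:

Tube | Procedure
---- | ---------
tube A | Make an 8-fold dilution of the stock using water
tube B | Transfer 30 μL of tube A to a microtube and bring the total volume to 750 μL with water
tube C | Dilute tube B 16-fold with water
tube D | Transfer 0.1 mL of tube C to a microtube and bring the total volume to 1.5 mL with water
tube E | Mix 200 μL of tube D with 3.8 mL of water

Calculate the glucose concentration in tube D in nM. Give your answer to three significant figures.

52.1 nM

Step 1: 8-fold → factor 8
Step 2: 30 μL brought to 750 μL → factor 750/30 = 25
Step 3: 16-fold → factor 16
Step 4: 0.1 mL brought to 1.5 mL → factor 1.5/0.1 = 15
Dilution factor through tube D = 8 × 25 × 16 × 15 = 48000
[tube D] = 2.50 mM / 48000 = 5.208 × 10^-5 mM = 52.1 nM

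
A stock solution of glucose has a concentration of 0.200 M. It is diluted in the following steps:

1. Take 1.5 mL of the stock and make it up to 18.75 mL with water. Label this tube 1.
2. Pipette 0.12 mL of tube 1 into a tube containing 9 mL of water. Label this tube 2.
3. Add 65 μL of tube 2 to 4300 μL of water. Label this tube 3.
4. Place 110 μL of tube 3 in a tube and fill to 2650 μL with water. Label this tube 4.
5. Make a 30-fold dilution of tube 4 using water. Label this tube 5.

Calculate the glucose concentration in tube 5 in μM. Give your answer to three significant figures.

0.00434 μM

Step 1: 1.5 mL brought to 18.75 mL → factor 18.75/1.5 = 12.5
Step 2: 0.12 mL + 9 mL = 9.12 mL total → factor 9.12/0.12 = 76
Step 3: 65 μL + 4300 μL = 4365 μL total → factor 4365/65 = 67.154
Step 4: 110 μL brought to 2650 μL → factor 2650/110 = 24.091
Step 5: 30-fold → factor 30
Dilution factor through tube 5 = 12.5 × 76 × 67.154 × 24.091 × 30 = 4.6107 × 10^7
[tube 5] = 0.200 M / 4.6107 × 10^7 = 4.338 × 10^-9 M = 0.00434 μM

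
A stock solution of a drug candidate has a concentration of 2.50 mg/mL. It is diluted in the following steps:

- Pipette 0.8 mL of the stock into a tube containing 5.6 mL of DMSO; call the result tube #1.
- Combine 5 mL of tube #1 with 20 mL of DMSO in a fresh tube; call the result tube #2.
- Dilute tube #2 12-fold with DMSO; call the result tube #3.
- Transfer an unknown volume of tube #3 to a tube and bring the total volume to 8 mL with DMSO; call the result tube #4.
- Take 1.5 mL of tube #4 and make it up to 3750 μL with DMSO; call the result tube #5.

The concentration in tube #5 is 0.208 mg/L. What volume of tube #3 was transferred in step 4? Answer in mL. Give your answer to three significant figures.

0.799 mL

Step 1: 0.8 mL + 5.6 mL = 6.4 mL total → factor 6.4/0.8 = 8
Step 2: 5 mL + 20 mL = 25 mL total → factor 25/5 = 5
Step 3: 12-fold → factor 12
Step 4: v brought to 8 mL → factor = 8 mL/v
Step 5: 1.5 mL brought to 3750 μL → factor 3.75/1.5 = 2.5
Product of known-step factors = 1200
Overall factor = 2.50 mg/mL / (0.208 mg/L) = 12019
Step-4 factor = 12019 / 1200 = 10.016
v = 8 mL / 10.016 = 0.799 mL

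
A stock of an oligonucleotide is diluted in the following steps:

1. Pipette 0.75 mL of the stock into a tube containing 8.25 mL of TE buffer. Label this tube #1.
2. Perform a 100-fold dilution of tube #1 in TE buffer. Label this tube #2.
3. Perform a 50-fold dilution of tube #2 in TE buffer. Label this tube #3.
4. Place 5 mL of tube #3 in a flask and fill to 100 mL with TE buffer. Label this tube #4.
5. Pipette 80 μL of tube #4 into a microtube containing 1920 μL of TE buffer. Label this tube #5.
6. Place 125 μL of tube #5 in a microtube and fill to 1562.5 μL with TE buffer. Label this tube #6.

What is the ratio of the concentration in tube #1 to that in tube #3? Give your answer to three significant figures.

5.00 × 10^3

Step 1: 0.75 mL + 8.25 mL = 9 mL total → factor 9/0.75 = 12
Step 2: 100-fold → factor 100
Step 3: 50-fold → factor 50
Dilution factor to tube #1 = 12; to tube #3 = 60000
[tube #1]/[tube #3] = (factor to tube #3)/(factor to tube #1) = 60000/12 = 5.00 × 10^3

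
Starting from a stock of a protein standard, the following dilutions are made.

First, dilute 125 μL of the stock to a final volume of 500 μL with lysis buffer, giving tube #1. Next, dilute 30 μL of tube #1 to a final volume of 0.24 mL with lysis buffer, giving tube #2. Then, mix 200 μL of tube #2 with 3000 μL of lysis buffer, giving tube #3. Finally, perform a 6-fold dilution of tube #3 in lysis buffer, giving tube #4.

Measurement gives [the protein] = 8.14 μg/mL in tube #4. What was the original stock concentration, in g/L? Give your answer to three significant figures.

25.0 g/L

Step 1: 125 μL brought to 500 μL → factor 500/125 = 4
Step 2: 30 μL brought to 0.24 mL → factor 240/30 = 8
Step 3: 200 μL + 3000 μL = 3200 μL total → factor 3200/200 = 16
Step 4: 6-fold → factor 6
Overall dilution factor = 4 × 8 × 16 × 6 = 3072
Stock = 8.14 μg/mL × 3072 = 2.501 × 10^4 μg/mL = 25.0 g/L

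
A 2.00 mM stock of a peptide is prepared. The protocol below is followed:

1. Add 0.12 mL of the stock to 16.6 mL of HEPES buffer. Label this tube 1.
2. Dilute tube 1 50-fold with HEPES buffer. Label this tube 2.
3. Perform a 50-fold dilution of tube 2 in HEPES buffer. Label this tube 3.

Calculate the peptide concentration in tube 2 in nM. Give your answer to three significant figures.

287 nM

Step 1: 0.12 mL + 16.6 mL = 16.72 mL total → factor 16.72/0.12 = 139.33
Step 2: 50-fold → factor 50
Dilution factor through tube 2 = 139.33 × 50 = 6966.7
[tube 2] = 2.00 mM / 6966.7 = 0.0002871 mM = 287 nM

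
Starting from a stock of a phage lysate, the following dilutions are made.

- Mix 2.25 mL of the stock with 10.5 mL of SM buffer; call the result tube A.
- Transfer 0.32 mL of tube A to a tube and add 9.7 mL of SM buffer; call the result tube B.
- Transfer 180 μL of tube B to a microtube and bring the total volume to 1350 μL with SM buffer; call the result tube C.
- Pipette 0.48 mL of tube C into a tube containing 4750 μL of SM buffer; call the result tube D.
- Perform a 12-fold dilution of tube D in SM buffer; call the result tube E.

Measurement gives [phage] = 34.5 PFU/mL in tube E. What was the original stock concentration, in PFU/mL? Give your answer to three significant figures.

6.00 × 10^6 PFU/mL

Step 1: 2.25 mL + 10.5 mL = 12.75 mL total → factor 12.75/2.25 = 5.6667
Step 2: 0.32 mL + 9.7 mL = 10.02 mL total → factor 10.02/0.32 = 31.312
Step 3: 180 μL brought to 1350 μL → factor 1350/180 = 7.5
Step 4: 0.48 mL + 4750 μL = 5.23 mL total → factor 5.23/0.48 = 10.896
Step 5: 12-fold → factor 12
Overall dilution factor = 5.6667 × 31.312 × 7.5 × 10.896 × 12 = 1.74 × 10^5
Stock = 34.5 PFU/mL × 1.74 × 10^5 = 6.00 × 10^6 PFU/mL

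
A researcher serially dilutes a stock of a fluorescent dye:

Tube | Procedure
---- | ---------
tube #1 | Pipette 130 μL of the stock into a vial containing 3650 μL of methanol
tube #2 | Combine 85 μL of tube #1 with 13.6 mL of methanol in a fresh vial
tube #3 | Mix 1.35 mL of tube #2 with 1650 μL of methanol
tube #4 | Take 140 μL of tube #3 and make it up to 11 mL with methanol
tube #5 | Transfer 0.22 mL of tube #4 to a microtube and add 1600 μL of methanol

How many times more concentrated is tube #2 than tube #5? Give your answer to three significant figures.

1.44 × 10^3

Step 1: 130 μL + 3650 μL = 3780 μL total → factor 3780/130 = 29.077
Step 2: 85 μL + 13.6 mL = 13685 μL total → factor 13685/85 = 161
Step 3: 1.35 mL + 1650 μL = 3 mL total → factor 3/1.35 = 2.2222
Step 4: 140 μL brought to 11 mL → factor 11000/140 = 78.571
Step 5: 0.22 mL + 1600 μL = 1.82 mL total → factor 1.82/0.22 = 8.2727
Dilution factor to tube #2 = 4681.4; to tube #5 = 6.762 × 10^6
[tube #2]/[tube #5] = (factor to tube #5)/(factor to tube #2) = 6.762 × 10^6/4681.4 = 1.44 × 10^3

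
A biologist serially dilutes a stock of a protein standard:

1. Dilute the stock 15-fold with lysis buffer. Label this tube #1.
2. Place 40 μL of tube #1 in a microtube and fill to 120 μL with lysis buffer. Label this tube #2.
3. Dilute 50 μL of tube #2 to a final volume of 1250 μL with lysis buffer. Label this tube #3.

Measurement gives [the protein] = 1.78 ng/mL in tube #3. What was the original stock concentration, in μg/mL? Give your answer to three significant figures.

Step 1: 15-fold → factor 15
Step 2: 40 μL brought to 120 μL → factor 120/40 = 3
Step 3: 50 μL brought to 1250 μL → factor 1250/50 = 25
Overall dilution factor = 15 × 3 × 25 = 1125
Stock = 1.78 ng/mL × 1125 = 2002 ng/mL = 2.00 μg/mL

2.00 μg/mL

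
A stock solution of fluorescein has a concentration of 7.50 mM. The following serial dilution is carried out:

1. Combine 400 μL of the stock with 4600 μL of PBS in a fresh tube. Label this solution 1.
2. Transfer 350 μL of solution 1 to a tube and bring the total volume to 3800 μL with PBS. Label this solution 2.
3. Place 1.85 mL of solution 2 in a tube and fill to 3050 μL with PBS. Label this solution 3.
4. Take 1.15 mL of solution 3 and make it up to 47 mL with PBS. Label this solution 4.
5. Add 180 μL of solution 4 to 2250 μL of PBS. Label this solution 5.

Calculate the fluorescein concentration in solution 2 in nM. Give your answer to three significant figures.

5.53 × 10^4 nM

Step 1: 400 μL + 4600 μL = 5000 μL total → factor 5000/400 = 12.5
Step 2: 350 μL brought to 3800 μL → factor 3800/350 = 10.857
Dilution factor through solution 2 = 12.5 × 10.857 = 135.71
[solution 2] = 7.50 mM / 135.71 = 0.05526 mM = 5.53 × 10^4 nM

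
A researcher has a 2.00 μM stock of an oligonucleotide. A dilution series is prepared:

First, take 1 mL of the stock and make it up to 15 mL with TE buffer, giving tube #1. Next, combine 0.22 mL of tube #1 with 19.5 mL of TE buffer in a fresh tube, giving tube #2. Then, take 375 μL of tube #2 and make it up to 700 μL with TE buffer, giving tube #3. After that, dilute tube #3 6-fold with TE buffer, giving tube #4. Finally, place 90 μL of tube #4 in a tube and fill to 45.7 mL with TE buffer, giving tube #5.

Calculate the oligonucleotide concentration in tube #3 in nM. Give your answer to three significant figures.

Step 1: 1 mL brought to 15 mL → factor 15/1 = 15
Step 2: 0.22 mL + 19.5 mL = 19.72 mL total → factor 19.72/0.22 = 89.636
Step 3: 375 μL brought to 700 μL → factor 700/375 = 1.8667
Dilution factor through tube #3 = 15 × 89.636 × 1.8667 = 2509.8
[tube #3] = 2.00 μM / 2509.8 = 0.0007969 μM = 0.797 nM

0.797 nM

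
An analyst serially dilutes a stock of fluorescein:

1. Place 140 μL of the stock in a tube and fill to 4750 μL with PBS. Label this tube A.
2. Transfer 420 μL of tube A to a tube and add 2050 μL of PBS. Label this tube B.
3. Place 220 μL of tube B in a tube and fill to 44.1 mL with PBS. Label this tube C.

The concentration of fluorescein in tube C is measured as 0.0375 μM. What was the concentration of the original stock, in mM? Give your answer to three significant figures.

Step 1: 140 μL brought to 4750 μL → factor 4750/140 = 33.929
Step 2: 420 μL + 2050 μL = 2470 μL total → factor 2470/420 = 5.881
Step 3: 220 μL brought to 44.1 mL → factor 44100/220 = 200.45
Overall dilution factor = 33.929 × 5.881 × 200.45 = 39997
Stock = 0.0375 μM × 39997 = 1500 μM = 1.50 mM

1.50 mM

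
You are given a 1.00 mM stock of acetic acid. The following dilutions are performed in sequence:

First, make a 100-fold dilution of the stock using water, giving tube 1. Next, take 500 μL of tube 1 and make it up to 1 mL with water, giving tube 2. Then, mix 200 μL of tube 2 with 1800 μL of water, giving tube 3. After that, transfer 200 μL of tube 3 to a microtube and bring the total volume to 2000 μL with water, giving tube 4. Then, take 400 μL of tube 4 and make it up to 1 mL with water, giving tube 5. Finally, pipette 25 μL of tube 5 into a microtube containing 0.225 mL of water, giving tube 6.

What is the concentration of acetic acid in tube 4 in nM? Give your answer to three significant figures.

Step 1: 100-fold → factor 100
Step 2: 500 μL brought to 1 mL → factor 1000/500 = 2
Step 3: 200 μL + 1800 μL = 2000 μL total → factor 2000/200 = 10
Step 4: 200 μL brought to 2000 μL → factor 2000/200 = 10
Dilution factor through tube 4 = 100 × 2 × 10 × 10 = 20000
[tube 4] = 1.00 mM / 20000 = 5.000 × 10^-5 mM = 50.0 nM

50.0 nM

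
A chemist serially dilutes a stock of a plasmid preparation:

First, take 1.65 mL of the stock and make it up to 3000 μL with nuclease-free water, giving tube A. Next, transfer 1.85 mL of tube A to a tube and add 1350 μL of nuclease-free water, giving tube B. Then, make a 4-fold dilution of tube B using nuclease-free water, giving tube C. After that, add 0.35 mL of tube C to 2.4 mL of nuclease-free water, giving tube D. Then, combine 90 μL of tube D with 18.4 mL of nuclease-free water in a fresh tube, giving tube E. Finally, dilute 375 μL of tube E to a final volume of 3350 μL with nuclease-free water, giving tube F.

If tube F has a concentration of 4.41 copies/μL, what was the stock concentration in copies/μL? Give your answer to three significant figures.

Step 1: 1.65 mL brought to 3000 μL → factor 3/1.65 = 1.8182
Step 2: 1.85 mL + 1350 μL = 3.2 mL total → factor 3.2/1.85 = 1.7297
Step 3: 4-fold → factor 4
Step 4: 0.35 mL + 2.4 mL = 2.75 mL total → factor 2.75/0.35 = 7.8571
Step 5: 90 μL + 18.4 mL = 18490 μL total → factor 18490/90 = 205.44
Step 6: 375 μL brought to 3350 μL → factor 3350/375 = 8.9333
Overall dilution factor = 1.8182 × 1.7297 × 4 × 7.8571 × 205.44 × 8.9333 = 1.814 × 10^5
Stock = 4.41 copies/μL × 1.814 × 10^5 = 8.00 × 10^5 copies/μL

8.00 × 10^5 copies/μL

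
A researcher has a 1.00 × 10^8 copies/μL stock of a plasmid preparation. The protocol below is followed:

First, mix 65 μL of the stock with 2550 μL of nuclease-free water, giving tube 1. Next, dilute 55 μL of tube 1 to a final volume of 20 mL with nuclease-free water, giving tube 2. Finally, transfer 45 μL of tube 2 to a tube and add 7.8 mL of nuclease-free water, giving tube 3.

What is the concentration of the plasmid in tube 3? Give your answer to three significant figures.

Step 1: 65 μL + 2550 μL = 2615 μL total → factor 2615/65 = 40.231
Step 2: 55 μL brought to 20 mL → factor 20000/55 = 363.64
Step 3: 45 μL + 7.8 mL = 7845 μL total → factor 7845/45 = 174.33
Overall dilution factor = 40.231 × 363.64 × 174.33 = 2.5504 × 10^6
Final = 1.00 × 10^8 copies/μL / 2.5504 × 10^6 = 39.2 copies/μL

39.2 copies/μL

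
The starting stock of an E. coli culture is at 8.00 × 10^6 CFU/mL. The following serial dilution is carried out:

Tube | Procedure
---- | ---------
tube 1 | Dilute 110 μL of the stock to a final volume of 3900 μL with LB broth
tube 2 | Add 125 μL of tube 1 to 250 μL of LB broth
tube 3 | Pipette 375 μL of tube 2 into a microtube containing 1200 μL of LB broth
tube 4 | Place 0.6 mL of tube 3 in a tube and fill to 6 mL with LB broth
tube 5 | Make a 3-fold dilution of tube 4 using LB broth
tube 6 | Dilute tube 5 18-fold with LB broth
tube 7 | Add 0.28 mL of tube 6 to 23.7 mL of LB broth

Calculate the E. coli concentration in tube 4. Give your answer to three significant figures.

1.79 × 10^3 CFU/mL

Step 1: 110 μL brought to 3900 μL → factor 3900/110 = 35.455
Step 2: 125 μL + 250 μL = 375 μL total → factor 375/125 = 3
Step 3: 375 μL + 1200 μL = 1575 μL total → factor 1575/375 = 4.2
Step 4: 0.6 mL brought to 6 mL → factor 6/0.6 = 10
Dilution factor through tube 4 = 35.455 × 3 × 4.2 × 10 = 4467.3
[tube 4] = 8.00 × 10^6 CFU/mL / 4467.3 = 1.79 × 10^3 CFU/mL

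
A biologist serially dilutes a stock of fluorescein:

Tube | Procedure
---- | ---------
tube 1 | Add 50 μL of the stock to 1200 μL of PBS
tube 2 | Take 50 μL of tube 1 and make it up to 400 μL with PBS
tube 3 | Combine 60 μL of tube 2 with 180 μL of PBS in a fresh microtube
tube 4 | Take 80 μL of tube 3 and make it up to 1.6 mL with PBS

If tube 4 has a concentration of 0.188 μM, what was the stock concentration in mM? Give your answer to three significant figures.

3.01 mM

Step 1: 50 μL + 1200 μL = 1250 μL total → factor 1250/50 = 25
Step 2: 50 μL brought to 400 μL → factor 400/50 = 8
Step 3: 60 μL + 180 μL = 240 μL total → factor 240/60 = 4
Step 4: 80 μL brought to 1.6 mL → factor 1600/80 = 20
Overall dilution factor = 25 × 8 × 4 × 20 = 16000
Stock = 0.188 μM × 16000 = 3008 μM = 3.01 mM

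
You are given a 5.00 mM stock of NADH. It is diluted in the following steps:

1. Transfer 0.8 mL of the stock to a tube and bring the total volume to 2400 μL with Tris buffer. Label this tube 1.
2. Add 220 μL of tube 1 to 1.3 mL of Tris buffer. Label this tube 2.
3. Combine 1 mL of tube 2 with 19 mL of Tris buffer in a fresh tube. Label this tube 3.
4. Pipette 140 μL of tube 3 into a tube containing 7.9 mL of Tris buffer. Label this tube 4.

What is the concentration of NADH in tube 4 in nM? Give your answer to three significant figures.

210 nM

Step 1: 0.8 mL brought to 2400 μL → factor 2.4/0.8 = 3
Step 2: 220 μL + 1.3 mL = 1520 μL total → factor 1520/220 = 6.9091
Step 3: 1 mL + 19 mL = 20 mL total → factor 20/1 = 20
Step 4: 140 μL + 7.9 mL = 8040 μL total → factor 8040/140 = 57.429
Overall dilution factor = 3 × 6.9091 × 20 × 57.429 = 23807
Final = 5.00 mM / 23807 = 0.0002100 mM = 210 nM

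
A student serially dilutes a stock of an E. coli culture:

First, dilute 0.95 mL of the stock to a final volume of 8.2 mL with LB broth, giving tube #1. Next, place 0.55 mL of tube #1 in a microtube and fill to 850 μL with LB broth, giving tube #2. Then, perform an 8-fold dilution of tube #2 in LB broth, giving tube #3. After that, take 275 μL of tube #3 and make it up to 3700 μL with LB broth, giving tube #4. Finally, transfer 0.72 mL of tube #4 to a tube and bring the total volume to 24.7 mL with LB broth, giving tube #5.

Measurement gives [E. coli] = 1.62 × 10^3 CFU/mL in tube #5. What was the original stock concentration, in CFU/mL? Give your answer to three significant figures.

Step 1: 0.95 mL brought to 8.2 mL → factor 8.2/0.95 = 8.6316
Step 2: 0.55 mL brought to 850 μL → factor 0.85/0.55 = 1.5455
Step 3: 8-fold → factor 8
Step 4: 275 μL brought to 3700 μL → factor 3700/275 = 13.455
Step 5: 0.72 mL brought to 24.7 mL → factor 24.7/0.72 = 34.306
Overall dilution factor = 8.6316 × 1.5455 × 8 × 13.455 × 34.306 = 49257
Stock = 1.62 × 10^3 CFU/mL × 49257 = 7.98 × 10^7 CFU/mL

7.98 × 10^7 CFU/mL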